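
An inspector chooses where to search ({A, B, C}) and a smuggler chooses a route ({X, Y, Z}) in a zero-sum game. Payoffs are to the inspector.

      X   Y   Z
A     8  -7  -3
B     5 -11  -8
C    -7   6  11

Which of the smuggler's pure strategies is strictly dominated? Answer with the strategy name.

Y holds the inspector's payoff strictly below Z in every row: -7 < -3, -11 < -8, 6 < 11.
So Z is strictly dominated for the smuggler.

Z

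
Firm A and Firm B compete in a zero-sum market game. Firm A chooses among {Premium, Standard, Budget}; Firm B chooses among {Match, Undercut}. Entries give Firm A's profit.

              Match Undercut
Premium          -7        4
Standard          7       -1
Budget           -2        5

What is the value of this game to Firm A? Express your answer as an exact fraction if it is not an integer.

Row minima: Premium → -7, Standard → -1, Budget → -2; maximin = -1.
Column maxima: Match → 7, Undercut → 5; minimax = 5.
-1 ≠ 5, so there is no saddle point; optimal play is mixed.
Premium is strictly dominated by Budget, so Firm A never plays it.
On the remaining 2×2 (Standard, Budget vs Match, Undercut):
Let Firm A play Standard with probability p. Expected payoff against Match: 7p + (-2)(1−p) = 9p − 2; against Undercut: (-1)p + 5(1−p) = −6p + 5.
Setting these equal: 9p − 2 = −6p + 5 ⇒ 15p = 7 ⇒ p = 7/15, and the value is (9)·(7/15) − 2 = 11/5.
For Firm B: with q = P(Match), equating Standard's and Budget's payoffs gives 8q − 1 = −7q + 5 ⇒ q = 2/5.

11/5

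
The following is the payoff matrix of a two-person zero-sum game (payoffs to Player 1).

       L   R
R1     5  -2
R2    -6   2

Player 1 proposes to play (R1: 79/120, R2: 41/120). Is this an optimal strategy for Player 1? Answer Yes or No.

Against L this mix gives (79/120)·5 + (41/120)·(-6) = 149/120.
Against R this mix gives (79/120)·(-2) + (41/120)·2 = -19/30.
Player 2 will play R, holding Player 1 to -19/30. Shifting weight toward the row that does better against R would raise this floor (the equalizing mix achieves -2/15 against both R and L), so the proposed strategy is not optimal.

No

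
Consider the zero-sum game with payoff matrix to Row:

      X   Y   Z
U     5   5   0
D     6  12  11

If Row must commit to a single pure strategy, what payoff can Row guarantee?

6

Row minima: U → 0, D → 6.
The best of these is 6.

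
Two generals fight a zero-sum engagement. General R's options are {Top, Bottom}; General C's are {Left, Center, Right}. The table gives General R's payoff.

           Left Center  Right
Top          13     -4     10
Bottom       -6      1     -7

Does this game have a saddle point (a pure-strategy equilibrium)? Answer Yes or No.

No

Row minima: Top → -4, Bottom → -7; maximin = -4.
Column maxima: Left → 13, Center → 1, Right → 10; minimax = 1.
-4 ≠ 1, so no pure-strategy equilibrium exists.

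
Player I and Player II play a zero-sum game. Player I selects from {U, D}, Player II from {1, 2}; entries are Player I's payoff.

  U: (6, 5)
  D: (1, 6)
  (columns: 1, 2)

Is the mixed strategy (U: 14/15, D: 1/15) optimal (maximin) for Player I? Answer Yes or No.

No

Against 1 this mix gives (14/15)·6 + (1/15)·1 = 17/3.
Against 2 this mix gives (14/15)·5 + (1/15)·6 = 76/15.
Player II will play 2, holding Player I to 76/15. Shifting weight toward the row that does better against 2 would raise this floor (the equalizing mix achieves 31/6 against both 2 and 1), so the proposed strategy is not optimal.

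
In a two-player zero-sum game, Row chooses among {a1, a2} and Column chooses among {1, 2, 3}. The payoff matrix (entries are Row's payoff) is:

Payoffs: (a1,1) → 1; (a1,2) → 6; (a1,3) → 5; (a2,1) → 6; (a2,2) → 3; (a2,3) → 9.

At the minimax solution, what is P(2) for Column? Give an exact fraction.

Row minima: a1 → 1, a2 → 3; maximin = 3.
Column maxima: 1 → 6, 2 → 6, 3 → 9; minimax = 6.
3 ≠ 6, so there is no saddle point; optimal play is mixed.
3 is strictly dominated by 1 (it gives Row strictly more in every row), so Column never plays it.
On the remaining 2×2 (a1, a2 vs 1, 2):
Let Row play a1 with probability p. Expected payoff against 1: 1p + 6(1−p) = −5p + 6; against 2: 6p + 3(1−p) = 3p + 3.
Setting these equal: −5p + 6 = 3p + 3 ⇒ −8p = -3 ⇒ p = 3/8, and the value is (-5)·(3/8) + 6 = 33/8.
For Column: with q = P(1), equating a1's and a2's payoffs gives −5q + 6 = 3q + 3 ⇒ q = 3/8.

5/8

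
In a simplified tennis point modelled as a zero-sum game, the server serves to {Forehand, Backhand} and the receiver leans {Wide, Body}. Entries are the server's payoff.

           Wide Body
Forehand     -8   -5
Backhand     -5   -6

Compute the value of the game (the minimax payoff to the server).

-23/4

Row minima: Forehand → -8, Backhand → -6; maximin = -6.
Column maxima: Wide → -5, Body → -5; minimax = -5.
-6 ≠ -5, so there is no saddle point; optimal play is mixed.
Let the server play Forehand with probability p. Expected payoff against Wide: (-8)p + (-5)(1−p) = −3p − 5; against Body: (-5)p + (-6)(1−p) = p − 6.
Setting these equal: −3p − 5 = p − 6 ⇒ −4p = -1 ⇒ p = 1/4, and the value is (-3)·(1/4) − 5 = -23/4.
For the receiver: with q = P(Wide), equating Forehand's and Backhand's payoffs gives −3q − 5 = q − 6 ⇒ q = 1/4.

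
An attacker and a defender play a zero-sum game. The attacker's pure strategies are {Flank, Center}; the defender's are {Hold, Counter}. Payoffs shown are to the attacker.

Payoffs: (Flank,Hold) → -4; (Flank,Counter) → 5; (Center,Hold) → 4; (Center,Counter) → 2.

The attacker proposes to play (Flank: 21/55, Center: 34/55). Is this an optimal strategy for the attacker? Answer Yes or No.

Against Hold this mix gives (21/55)·(-4) + (34/55)·4 = 52/55.
Against Counter this mix gives (21/55)·5 + (34/55)·2 = 173/55.
The defender will play Hold, holding the attacker to 52/55. Shifting weight toward the row that does better against Hold would raise this floor (the equalizing mix achieves 28/11 against both Hold and Counter), so the proposed strategy is not optimal.

No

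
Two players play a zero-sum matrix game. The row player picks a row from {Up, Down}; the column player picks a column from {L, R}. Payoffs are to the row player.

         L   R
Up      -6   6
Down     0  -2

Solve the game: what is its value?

-6/7

Row minima: Up → -6, Down → -2; maximin = -2.
Column maxima: L → 0, R → 6; minimax = 0.
-2 ≠ 0, so there is no saddle point; optimal play is mixed.
Let the row player play Up with probability p. Expected payoff against L: (-6)p + 0(1−p) = −6p; against R: 6p + (-2)(1−p) = 8p − 2.
Setting these equal: −6p = 8p − 2 ⇒ −14p = -2 ⇒ p = 1/7, and the value is (-6)·(1/7) = -6/7.
For the column player: with q = P(L), equating Up's and Down's payoffs gives −12q + 6 = 2q − 2 ⇒ q = 4/7.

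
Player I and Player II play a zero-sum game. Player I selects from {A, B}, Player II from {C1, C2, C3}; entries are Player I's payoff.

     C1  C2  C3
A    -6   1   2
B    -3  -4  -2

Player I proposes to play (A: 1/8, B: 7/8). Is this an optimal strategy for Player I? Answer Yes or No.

Yes

Against C1 this mix gives (1/8)·(-6) + (7/8)·(-3) = -27/8.
Against C2 this mix gives (1/8)·1 + (7/8)·(-4) = -27/8.
Against C3 this mix gives (1/8)·2 + (7/8)·(-2) = -3/2.
All of Player II's active replies (C1, C2) yield -27/8, and no column does worse for Player I. The mix makes Player II indifferent and guarantees -27/8, so it is optimal.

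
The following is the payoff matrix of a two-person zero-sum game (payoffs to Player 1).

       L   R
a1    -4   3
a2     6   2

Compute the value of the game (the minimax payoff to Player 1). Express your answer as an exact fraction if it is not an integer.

Row minima: a1 → -4, a2 → 2; maximin = 2.
Column maxima: L → 6, R → 3; minimax = 3.
2 ≠ 3, so there is no saddle point; optimal play is mixed.
Let Player 1 play a1 with probability p. Expected payoff against L: (-4)p + 6(1−p) = −10p + 6; against R: 3p + 2(1−p) = p + 2.
Setting these equal: −10p + 6 = p + 2 ⇒ −11p = -4 ⇒ p = 4/11, and the value is (-10)·(4/11) + 6 = 26/11.
For Player 2: with q = P(L), equating a1's and a2's payoffs gives −7q + 3 = 4q + 2 ⇒ q = 1/11.

26/11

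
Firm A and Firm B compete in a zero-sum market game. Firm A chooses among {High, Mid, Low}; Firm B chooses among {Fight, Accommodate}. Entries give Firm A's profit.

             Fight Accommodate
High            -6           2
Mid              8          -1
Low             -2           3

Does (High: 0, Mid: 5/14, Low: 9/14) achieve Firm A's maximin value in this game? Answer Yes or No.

Against Fight this mix gives (5/14)·8 + (9/14)·(-2) = 11/7.
Against Accommodate this mix gives (5/14)·(-1) + (9/14)·3 = 11/7.
All of Firm B's active replies (Fight, Accommodate) yield 11/7, and no column does worse for Firm A. The mix makes Firm B indifferent and guarantees 11/7, so it is optimal.

Yes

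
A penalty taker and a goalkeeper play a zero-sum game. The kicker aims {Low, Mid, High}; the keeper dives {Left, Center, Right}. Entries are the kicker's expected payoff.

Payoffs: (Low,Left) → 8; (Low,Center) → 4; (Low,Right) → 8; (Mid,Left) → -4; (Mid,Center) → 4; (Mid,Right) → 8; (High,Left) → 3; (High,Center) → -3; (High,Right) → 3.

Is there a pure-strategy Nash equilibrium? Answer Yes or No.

Yes

Row minima: Low → 4, Mid → -4, High → -3; maximin = 4.
Column maxima: Left → 8, Center → 4, Right → 8; minimax = 4.
maximin = minimax = 4, so a saddle point exists.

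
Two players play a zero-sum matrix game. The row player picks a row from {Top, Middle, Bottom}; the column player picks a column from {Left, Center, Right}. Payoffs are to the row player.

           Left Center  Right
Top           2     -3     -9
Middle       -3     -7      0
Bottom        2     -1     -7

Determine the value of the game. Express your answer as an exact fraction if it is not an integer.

Row minima: Top → -9, Middle → -7, Bottom → -7; maximin = -7.
Column maxima: Left → 2, Center → -1, Right → 0; minimax = -1.
-7 ≠ -1, so there is no saddle point; optimal play is mixed.
Left is strictly dominated by Center (it gives the row player strictly more in every row), so the column player never plays it.
With Left eliminated, Top is strictly dominated by Bottom (Bottom gives the row player strictly more in every remaining column), so the row player never plays it.
On the remaining 2×2 (Middle, Bottom vs Center, Right):
Let the row player play Middle with probability p. Expected payoff against Center: (-7)p + (-1)(1−p) = −6p − 1; against Right: 0p + (-7)(1−p) = 7p − 7.
Setting these equal: −6p − 1 = 7p − 7 ⇒ −13p = -6 ⇒ p = 6/13, and the value is (-6)·(6/13) − 1 = -49/13.
For the column player: with q = P(Center), equating Middle's and Bottom's payoffs gives −7q = 6q − 7 ⇒ q = 7/13.

-49/13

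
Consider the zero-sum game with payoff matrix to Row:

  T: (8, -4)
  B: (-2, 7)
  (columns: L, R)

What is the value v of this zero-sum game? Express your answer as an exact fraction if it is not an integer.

Row minima: T → -4, B → -2; maximin = -2.
Column maxima: L → 8, R → 7; minimax = 7.
-2 ≠ 7, so there is no saddle point; optimal play is mixed.
Let Row play T with probability p. Expected payoff against L: 8p + (-2)(1−p) = 10p − 2; against R: (-4)p + 7(1−p) = −11p + 7.
Setting these equal: 10p − 2 = −11p + 7 ⇒ 21p = 9 ⇒ p = 3/7, and the value is (10)·(3/7) − 2 = 16/7.
For Column: with q = P(L), equating T's and B's payoffs gives 12q − 4 = −9q + 7 ⇒ q = 11/21.

16/7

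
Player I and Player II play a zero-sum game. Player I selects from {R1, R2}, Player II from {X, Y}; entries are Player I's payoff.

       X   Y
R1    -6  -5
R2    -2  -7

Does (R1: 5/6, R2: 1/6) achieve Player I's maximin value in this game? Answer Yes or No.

Yes

Against X this mix gives (5/6)·(-6) + (1/6)·(-2) = -16/3.
Against Y this mix gives (5/6)·(-5) + (1/6)·(-7) = -16/3.
All of Player II's active replies (X, Y) yield -16/3, and no column does worse for Player I. The mix makes Player II indifferent and guarantees -16/3, so it is optimal.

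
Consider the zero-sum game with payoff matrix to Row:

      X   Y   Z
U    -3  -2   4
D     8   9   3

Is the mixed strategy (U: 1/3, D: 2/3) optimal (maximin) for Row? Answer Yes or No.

No

Against X this mix gives (1/3)·(-3) + (2/3)·8 = 13/3.
Against Y this mix gives (1/3)·(-2) + (2/3)·9 = 16/3.
Against Z this mix gives (1/3)·4 + (2/3)·3 = 10/3.
Column will play Z, holding Row to 10/3. Shifting weight toward the row that does better against Z would raise this floor (the equalizing mix achieves 41/12 against both Z and X), so the proposed strategy is not optimal.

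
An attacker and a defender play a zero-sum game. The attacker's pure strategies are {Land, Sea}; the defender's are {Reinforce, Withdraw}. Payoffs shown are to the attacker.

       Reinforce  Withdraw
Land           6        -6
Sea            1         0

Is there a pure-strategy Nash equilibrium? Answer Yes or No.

Yes

Row minima: Land → -6, Sea → 0; maximin = 0.
Column maxima: Reinforce → 6, Withdraw → 0; minimax = 0.
maximin = minimax = 0, so a saddle point exists.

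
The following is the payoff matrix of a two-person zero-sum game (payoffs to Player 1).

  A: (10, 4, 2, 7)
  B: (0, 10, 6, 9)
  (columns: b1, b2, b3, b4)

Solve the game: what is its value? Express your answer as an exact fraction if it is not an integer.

Row minima: A → 2, B → 0; maximin = 2.
Column maxima: b1 → 10, b2 → 10, b3 → 6, b4 → 9; minimax = 6.
2 ≠ 6, so there is no saddle point; optimal play is mixed.
b2 is strictly dominated by b3 (it gives Player 1 strictly more in every row), so Player 2 never plays it.
b4 is strictly dominated by b3 (it gives Player 1 strictly more in every row), so Player 2 never plays it.
On the remaining 2×2 (A, B vs b1, b3):
Let Player 1 play A with probability p. Expected payoff against b1: 10p + 0(1−p) = 10p; against b3: 2p + 6(1−p) = −4p + 6.
Setting these equal: 10p = −4p + 6 ⇒ 14p = 6 ⇒ p = 3/7, and the value is (10)·(3/7) = 30/7.
For Player 2: with q = P(b1), equating A's and B's payoffs gives 8q + 2 = −6q + 6 ⇒ q = 2/7.

30/7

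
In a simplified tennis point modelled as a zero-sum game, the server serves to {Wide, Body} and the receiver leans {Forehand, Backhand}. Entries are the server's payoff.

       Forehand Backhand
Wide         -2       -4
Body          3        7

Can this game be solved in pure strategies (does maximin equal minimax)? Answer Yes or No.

Yes

Row minima: Wide → -4, Body → 3; maximin = 3.
Column maxima: Forehand → 3, Backhand → 7; minimax = 3.
maximin = minimax = 3, so a saddle point exists.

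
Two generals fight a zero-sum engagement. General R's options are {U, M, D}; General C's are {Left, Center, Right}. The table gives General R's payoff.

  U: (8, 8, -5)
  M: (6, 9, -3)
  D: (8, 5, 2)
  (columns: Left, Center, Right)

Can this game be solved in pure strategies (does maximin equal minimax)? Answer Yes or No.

Yes

Row minima: U → -5, M → -3, D → 2; maximin = 2.
Column maxima: Left → 8, Center → 9, Right → 2; minimax = 2.
maximin = minimax = 2, so a saddle point exists.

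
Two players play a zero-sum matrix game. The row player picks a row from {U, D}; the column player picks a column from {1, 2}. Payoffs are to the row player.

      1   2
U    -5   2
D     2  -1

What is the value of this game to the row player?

Row minima: U → -5, D → -1; maximin = -1.
Column maxima: 1 → 2, 2 → 2; minimax = 2.
-1 ≠ 2, so there is no saddle point; optimal play is mixed.
Let the row player play U with probability p. Expected payoff against 1: (-5)p + 2(1−p) = −7p + 2; against 2: 2p + (-1)(1−p) = 3p − 1.
Setting these equal: −7p + 2 = 3p − 1 ⇒ −10p = -3 ⇒ p = 3/10, and the value is (-7)·(3/10) + 2 = -1/10.
For the column player: with q = P(1), equating U's and D's payoffs gives −7q + 2 = 3q − 1 ⇒ q = 3/10.

-1/10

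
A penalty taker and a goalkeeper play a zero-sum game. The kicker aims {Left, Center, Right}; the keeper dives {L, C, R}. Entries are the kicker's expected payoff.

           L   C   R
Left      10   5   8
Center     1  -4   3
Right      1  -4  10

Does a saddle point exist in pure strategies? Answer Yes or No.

Yes

Row minima: Left → 5, Center → -4, Right → -4; maximin = 5.
Column maxima: L → 10, C → 5, R → 10; minimax = 5.
maximin = minimax = 5, so a saddle point exists.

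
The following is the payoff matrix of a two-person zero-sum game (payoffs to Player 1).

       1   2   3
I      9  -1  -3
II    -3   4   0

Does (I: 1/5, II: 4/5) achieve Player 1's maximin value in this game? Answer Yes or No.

Yes

Against 1 this mix gives (1/5)·9 + (4/5)·(-3) = -3/5.
Against 2 this mix gives (1/5)·(-1) + (4/5)·4 = 3.
Against 3 this mix gives (1/5)·(-3) + (4/5)·0 = -3/5.
All of Player 2's active replies (1, 3) yield -3/5, and no column does worse for Player 1. The mix makes Player 2 indifferent and guarantees -3/5, so it is optimal.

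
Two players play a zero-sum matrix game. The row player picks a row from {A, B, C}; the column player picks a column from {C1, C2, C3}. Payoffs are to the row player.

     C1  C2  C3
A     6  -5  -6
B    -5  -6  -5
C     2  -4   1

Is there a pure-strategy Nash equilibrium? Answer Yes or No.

Yes

Row minima: A → -6, B → -6, C → -4; maximin = -4.
Column maxima: C1 → 6, C2 → -4, C3 → 1; minimax = -4.
maximin = minimax = -4, so a saddle point exists.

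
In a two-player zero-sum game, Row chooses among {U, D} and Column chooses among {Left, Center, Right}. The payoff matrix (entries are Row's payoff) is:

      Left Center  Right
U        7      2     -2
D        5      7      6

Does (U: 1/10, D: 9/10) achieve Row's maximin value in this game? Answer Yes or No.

Against Left this mix gives (1/10)·7 + (9/10)·5 = 26/5.
Against Center this mix gives (1/10)·2 + (9/10)·7 = 13/2.
Against Right this mix gives (1/10)·(-2) + (9/10)·6 = 26/5.
All of Column's active replies (Left, Right) yield 26/5, and no column does worse for Row. The mix makes Column indifferent and guarantees 26/5, so it is optimal.

Yes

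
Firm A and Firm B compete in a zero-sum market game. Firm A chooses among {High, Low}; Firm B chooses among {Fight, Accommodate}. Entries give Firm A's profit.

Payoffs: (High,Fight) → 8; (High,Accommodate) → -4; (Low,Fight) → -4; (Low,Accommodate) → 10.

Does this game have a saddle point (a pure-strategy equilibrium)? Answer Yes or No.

No

Row minima: High → -4, Low → -4; maximin = -4.
Column maxima: Fight → 8, Accommodate → 10; minimax = 8.
-4 ≠ 8, so no pure-strategy equilibrium exists.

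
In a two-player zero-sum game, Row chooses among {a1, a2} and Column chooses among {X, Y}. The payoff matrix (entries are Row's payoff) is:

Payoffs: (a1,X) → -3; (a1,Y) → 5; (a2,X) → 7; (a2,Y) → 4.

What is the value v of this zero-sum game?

Row minima: a1 → -3, a2 → 4; maximin = 4.
Column maxima: X → 7, Y → 5; minimax = 5.
4 ≠ 5, so there is no saddle point; optimal play is mixed.
Let Row play a1 with probability p. Expected payoff against X: (-3)p + 7(1−p) = −10p + 7; against Y: 5p + 4(1−p) = p + 4.
Setting these equal: −10p + 7 = p + 4 ⇒ −11p = -3 ⇒ p = 3/11, and the value is (-10)·(3/11) + 7 = 47/11.
For Column: with q = P(X), equating a1's and a2's payoffs gives −8q + 5 = 3q + 4 ⇒ q = 1/11.

47/11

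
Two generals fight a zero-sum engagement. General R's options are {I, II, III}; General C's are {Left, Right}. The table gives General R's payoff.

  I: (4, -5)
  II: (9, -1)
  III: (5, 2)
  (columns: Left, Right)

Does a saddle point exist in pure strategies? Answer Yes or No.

Yes

Row minima: I → -5, II → -1, III → 2; maximin = 2.
Column maxima: Left → 9, Right → 2; minimax = 2.
maximin = minimax = 2, so a saddle point exists.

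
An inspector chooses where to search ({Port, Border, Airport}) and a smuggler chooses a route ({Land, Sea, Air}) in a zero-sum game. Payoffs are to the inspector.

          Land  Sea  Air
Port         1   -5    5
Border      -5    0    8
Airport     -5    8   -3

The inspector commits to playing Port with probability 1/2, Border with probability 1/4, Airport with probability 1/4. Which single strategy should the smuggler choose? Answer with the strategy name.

Land

If the smuggler plays Land, the inspector's expected payoff is (1/2)·1 + (1/4)·(-5) + (1/4)·(-5) = -2.
If the smuggler plays Sea, the inspector's expected payoff is (1/2)·(-5) + (1/4)·0 + (1/4)·8 = -1/2.
If the smuggler plays Air, the inspector's expected payoff is (1/2)·5 + (1/4)·8 + (1/4)·(-3) = 15/4.
The smuggler minimizes the inspector's payoff; the smallest is -2, so the best response is Land.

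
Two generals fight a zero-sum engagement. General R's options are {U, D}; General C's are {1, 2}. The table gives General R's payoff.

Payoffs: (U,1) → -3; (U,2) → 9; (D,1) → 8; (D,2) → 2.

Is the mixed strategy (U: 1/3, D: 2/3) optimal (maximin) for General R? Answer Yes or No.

Against 1 this mix gives (1/3)·(-3) + (2/3)·8 = 13/3.
Against 2 this mix gives (1/3)·9 + (2/3)·2 = 13/3.
All of General C's active replies (1, 2) yield 13/3, and no column does worse for General R. The mix makes General C indifferent and guarantees 13/3, so it is optimal.

Yes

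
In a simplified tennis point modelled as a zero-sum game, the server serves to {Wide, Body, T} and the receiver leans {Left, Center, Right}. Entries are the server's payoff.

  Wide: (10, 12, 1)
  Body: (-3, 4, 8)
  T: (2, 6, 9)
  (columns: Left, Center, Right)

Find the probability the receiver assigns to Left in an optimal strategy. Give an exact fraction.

Row minima: Wide → 1, Body → -3, T → 2; maximin = 2.
Column maxima: Left → 10, Center → 12, Right → 9; minimax = 9.
2 ≠ 9, so there is no saddle point; optimal play is mixed.
Body is strictly dominated by T, so the server never plays it.
Center is strictly dominated by Left (it gives the server strictly more in every row), so the receiver never plays it.
On the remaining 2×2 (Wide, T vs Left, Right):
Let the server play Wide with probability p. Expected payoff against Left: 10p + 2(1−p) = 8p + 2; against Right: 1p + 9(1−p) = −8p + 9.
Setting these equal: 8p + 2 = −8p + 9 ⇒ 16p = 7 ⇒ p = 7/16, and the value is (8)·(7/16) + 2 = 11/2.
For the receiver: with q = P(Left), equating Wide's and T's payoffs gives 9q + 1 = −7q + 9 ⇒ q = 1/2.

1/2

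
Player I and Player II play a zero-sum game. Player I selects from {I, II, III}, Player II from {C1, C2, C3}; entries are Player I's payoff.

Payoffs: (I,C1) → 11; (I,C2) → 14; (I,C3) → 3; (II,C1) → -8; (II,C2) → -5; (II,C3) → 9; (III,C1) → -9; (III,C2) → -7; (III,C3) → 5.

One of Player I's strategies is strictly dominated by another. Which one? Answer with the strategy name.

III

II gives a strictly higher payoff than III against every column: -8 > -9, -5 > -7, 9 > 5.
So III is strictly dominated and Player I never plays it.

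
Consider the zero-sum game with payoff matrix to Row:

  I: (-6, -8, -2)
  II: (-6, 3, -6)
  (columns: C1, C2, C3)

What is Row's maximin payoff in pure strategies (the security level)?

Row minima: I → -8, II → -6.
The best of these is -6.

-6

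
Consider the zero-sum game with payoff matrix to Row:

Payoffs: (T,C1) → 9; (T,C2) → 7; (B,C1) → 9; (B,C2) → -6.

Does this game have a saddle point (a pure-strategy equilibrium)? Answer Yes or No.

Row minima: T → 7, B → -6; maximin = 7.
Column maxima: C1 → 9, C2 → 7; minimax = 7.
maximin = minimax = 7, so a saddle point exists.

Yes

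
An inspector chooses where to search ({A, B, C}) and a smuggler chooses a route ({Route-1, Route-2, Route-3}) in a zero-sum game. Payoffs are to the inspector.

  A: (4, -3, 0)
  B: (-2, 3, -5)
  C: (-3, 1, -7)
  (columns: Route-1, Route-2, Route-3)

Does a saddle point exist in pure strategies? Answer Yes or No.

Row minima: A → -3, B → -5, C → -7; maximin = -3.
Column maxima: Route-1 → 4, Route-2 → 3, Route-3 → 0; minimax = 0.
-3 ≠ 0, so no pure-strategy equilibrium exists.

No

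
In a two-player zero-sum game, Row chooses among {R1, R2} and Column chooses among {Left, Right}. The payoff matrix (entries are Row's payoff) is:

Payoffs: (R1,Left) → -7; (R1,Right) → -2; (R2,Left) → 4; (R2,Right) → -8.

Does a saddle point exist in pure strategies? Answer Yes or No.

No

Row minima: R1 → -7, R2 → -8; maximin = -7.
Column maxima: Left → 4, Right → -2; minimax = -2.
-7 ≠ -2, so no pure-strategy equilibrium exists.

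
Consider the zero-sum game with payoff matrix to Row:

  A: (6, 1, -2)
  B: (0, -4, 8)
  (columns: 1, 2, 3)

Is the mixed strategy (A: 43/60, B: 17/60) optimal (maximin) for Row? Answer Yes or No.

No

Against 1 this mix gives (43/60)·6 + (17/60)·0 = 43/10.
Against 2 this mix gives (43/60)·1 + (17/60)·(-4) = -5/12.
Against 3 this mix gives (43/60)·(-2) + (17/60)·8 = 5/6.
Column will play 2, holding Row to -5/12. Shifting weight toward the row that does better against 2 would raise this floor (the equalizing mix achieves 0 against both 2 and 3), so the proposed strategy is not optimal.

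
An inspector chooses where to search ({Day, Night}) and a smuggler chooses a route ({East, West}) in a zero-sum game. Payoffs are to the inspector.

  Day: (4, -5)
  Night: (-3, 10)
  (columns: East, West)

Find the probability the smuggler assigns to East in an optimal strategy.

15/22

Row minima: Day → -5, Night → -3; maximin = -3.
Column maxima: East → 4, West → 10; minimax = 4.
-3 ≠ 4, so there is no saddle point; optimal play is mixed.
Let the inspector play Day with probability p. Expected payoff against East: 4p + (-3)(1−p) = 7p − 3; against West: (-5)p + 10(1−p) = −15p + 10.
Setting these equal: 7p − 3 = −15p + 10 ⇒ 22p = 13 ⇒ p = 13/22, and the value is (7)·(13/22) − 3 = 25/22.
For the smuggler: with q = P(East), equating Day's and Night's payoffs gives 9q − 5 = −13q + 10 ⇒ q = 15/22.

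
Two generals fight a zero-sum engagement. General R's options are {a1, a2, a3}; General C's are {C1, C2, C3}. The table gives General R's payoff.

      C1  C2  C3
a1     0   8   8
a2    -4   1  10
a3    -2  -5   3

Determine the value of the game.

Row minima: a1 → 0, a2 → -4, a3 → -5; maximin = 0.
Column maxima: C1 → 0, C2 → 8, C3 → 10; minimax = 0.
Since maximin = minimax = 0, there is a saddle point and the value is 0.

0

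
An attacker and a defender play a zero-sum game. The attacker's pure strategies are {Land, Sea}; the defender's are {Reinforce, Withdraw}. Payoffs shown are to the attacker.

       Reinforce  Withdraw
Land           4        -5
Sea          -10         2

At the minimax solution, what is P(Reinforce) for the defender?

Row minima: Land → -5, Sea → -10; maximin = -5.
Column maxima: Reinforce → 4, Withdraw → 2; minimax = 2.
-5 ≠ 2, so there is no saddle point; optimal play is mixed.
Let the attacker play Land with probability p. Expected payoff against Reinforce: 4p + (-10)(1−p) = 14p − 10; against Withdraw: (-5)p + 2(1−p) = −7p + 2.
Setting these equal: 14p − 10 = −7p + 2 ⇒ 21p = 12 ⇒ p = 4/7, and the value is (14)·(4/7) − 10 = -2.
For the defender: with q = P(Reinforce), equating Land's and Sea's payoffs gives 9q − 5 = −12q + 2 ⇒ q = 1/3.

1/3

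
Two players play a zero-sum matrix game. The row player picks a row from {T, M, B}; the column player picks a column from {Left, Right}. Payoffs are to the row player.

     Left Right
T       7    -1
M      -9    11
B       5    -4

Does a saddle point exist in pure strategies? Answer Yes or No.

No

Row minima: T → -1, M → -9, B → -4; maximin = -1.
Column maxima: Left → 7, Right → 11; minimax = 7.
-1 ≠ 7, so no pure-strategy equilibrium exists.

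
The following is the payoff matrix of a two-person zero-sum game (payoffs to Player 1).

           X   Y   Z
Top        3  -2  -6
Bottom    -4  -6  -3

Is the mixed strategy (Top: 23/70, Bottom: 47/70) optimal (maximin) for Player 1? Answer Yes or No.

No

Against X this mix gives (23/70)·3 + (47/70)·(-4) = -17/10.
Against Y this mix gives (23/70)·(-2) + (47/70)·(-6) = -164/35.
Against Z this mix gives (23/70)·(-6) + (47/70)·(-3) = -279/70.
Player 2 will play Y, holding Player 1 to -164/35. Shifting weight toward the row that does better against Y would raise this floor (the equalizing mix achieves -30/7 against both Y and Z), so the proposed strategy is not optimal.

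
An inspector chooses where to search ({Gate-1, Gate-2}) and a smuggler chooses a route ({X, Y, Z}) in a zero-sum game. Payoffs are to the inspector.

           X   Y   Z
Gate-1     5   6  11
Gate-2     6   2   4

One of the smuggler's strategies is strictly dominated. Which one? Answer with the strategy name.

Z

Y holds the inspector's payoff strictly below Z in every row: 6 < 11, 2 < 4.
So Z is strictly dominated for the smuggler.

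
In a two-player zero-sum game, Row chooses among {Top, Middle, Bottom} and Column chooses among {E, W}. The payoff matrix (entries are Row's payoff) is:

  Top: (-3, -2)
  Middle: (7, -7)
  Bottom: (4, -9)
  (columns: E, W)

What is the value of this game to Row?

-7/3

Row minima: Top → -3, Middle → -7, Bottom → -9; maximin = -3.
Column maxima: E → 7, W → -2; minimax = -2.
-3 ≠ -2, so there is no saddle point; optimal play is mixed.
Bottom is strictly dominated by Middle, so Row never plays it.
On the remaining 2×2 (Top, Middle vs E, W):
Let Row play Top with probability p. Expected payoff against E: (-3)p + 7(1−p) = −10p + 7; against W: (-2)p + (-7)(1−p) = 5p − 7.
Setting these equal: −10p + 7 = 5p − 7 ⇒ −15p = -14 ⇒ p = 14/15, and the value is (-10)·(14/15) + 7 = -7/3.
For Column: with q = P(E), equating Top's and Middle's payoffs gives −q − 2 = 14q − 7 ⇒ q = 1/3.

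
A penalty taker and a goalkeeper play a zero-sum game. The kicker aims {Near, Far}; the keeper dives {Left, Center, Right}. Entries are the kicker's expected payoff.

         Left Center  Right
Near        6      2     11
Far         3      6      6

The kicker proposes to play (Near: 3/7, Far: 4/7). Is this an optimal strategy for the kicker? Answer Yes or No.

Yes

Against Left this mix gives (3/7)·6 + (4/7)·3 = 30/7.
Against Center this mix gives (3/7)·2 + (4/7)·6 = 30/7.
Against Right this mix gives (3/7)·11 + (4/7)·6 = 57/7.
All of the keeper's active replies (Left, Center) yield 30/7, and no column does worse for the kicker. The mix makes the keeper indifferent and guarantees 30/7, so it is optimal.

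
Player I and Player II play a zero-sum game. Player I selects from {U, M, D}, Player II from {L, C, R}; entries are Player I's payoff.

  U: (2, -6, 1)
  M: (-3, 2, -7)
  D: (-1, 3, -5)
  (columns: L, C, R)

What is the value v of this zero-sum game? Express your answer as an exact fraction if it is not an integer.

-9/5

Row minima: U → -6, M → -7, D → -5; maximin = -5.
Column maxima: L → 2, C → 3, R → 1; minimax = 1.
-5 ≠ 1, so there is no saddle point; optimal play is mixed.
M is strictly dominated by D, so Player I never plays it.
L is strictly dominated by R (it gives Player I strictly more in every row), so Player II never plays it.
On the remaining 2×2 (U, D vs C, R):
Let Player I play U with probability p. Expected payoff against C: (-6)p + 3(1−p) = −9p + 3; against R: 1p + (-5)(1−p) = 6p − 5.
Setting these equal: −9p + 3 = 6p − 5 ⇒ −15p = -8 ⇒ p = 8/15, and the value is (-9)·(8/15) + 3 = -9/5.
For Player II: with q = P(C), equating U's and D's payoffs gives −7q + 1 = 8q − 5 ⇒ q = 2/5.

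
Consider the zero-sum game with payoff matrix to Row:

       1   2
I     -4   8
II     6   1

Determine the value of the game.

52/17

Row minima: I → -4, II → 1; maximin = 1.
Column maxima: 1 → 6, 2 → 8; minimax = 6.
1 ≠ 6, so there is no saddle point; optimal play is mixed.
Let Row play I with probability p. Expected payoff against 1: (-4)p + 6(1−p) = −10p + 6; against 2: 8p + 1(1−p) = 7p + 1.
Setting these equal: −10p + 6 = 7p + 1 ⇒ −17p = -5 ⇒ p = 5/17, and the value is (-10)·(5/17) + 6 = 52/17.
For Column: with q = P(1), equating I's and II's payoffs gives −12q + 8 = 5q + 1 ⇒ q = 7/17.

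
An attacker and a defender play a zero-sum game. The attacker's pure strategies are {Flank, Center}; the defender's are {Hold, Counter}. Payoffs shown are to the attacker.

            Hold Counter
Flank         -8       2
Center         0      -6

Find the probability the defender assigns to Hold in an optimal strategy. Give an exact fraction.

Row minima: Flank → -8, Center → -6; maximin = -6.
Column maxima: Hold → 0, Counter → 2; minimax = 0.
-6 ≠ 0, so there is no saddle point; optimal play is mixed.
Let the attacker play Flank with probability p. Expected payoff against Hold: (-8)p + 0(1−p) = −8p; against Counter: 2p + (-6)(1−p) = 8p − 6.
Setting these equal: −8p = 8p − 6 ⇒ −16p = -6 ⇒ p = 3/8, and the value is (-8)·(3/8) = -3.
For the defender: with q = P(Hold), equating Flank's and Center's payoffs gives −10q + 2 = 6q − 6 ⇒ q = 1/2.

1/2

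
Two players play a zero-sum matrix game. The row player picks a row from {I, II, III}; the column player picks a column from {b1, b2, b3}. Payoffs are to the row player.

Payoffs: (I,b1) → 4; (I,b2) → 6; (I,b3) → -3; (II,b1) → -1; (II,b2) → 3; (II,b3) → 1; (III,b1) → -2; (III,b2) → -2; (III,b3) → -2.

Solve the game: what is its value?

1/9

Row minima: I → -3, II → -1, III → -2; maximin = -1.
Column maxima: b1 → 4, b2 → 6, b3 → 1; minimax = 1.
-1 ≠ 1, so there is no saddle point; optimal play is mixed.
III is strictly dominated by II, so the row player never plays it.
With III eliminated, b2 is strictly dominated by b1 (it gives the row player strictly more in every remaining row), so the column player never plays it.
On the remaining 2×2 (I, II vs b1, b3):
Let the row player play I with probability p. Expected payoff against b1: 4p + (-1)(1−p) = 5p − 1; against b3: (-3)p + 1(1−p) = −4p + 1.
Setting these equal: 5p − 1 = −4p + 1 ⇒ 9p = 2 ⇒ p = 2/9, and the value is (5)·(2/9) − 1 = 1/9.
For the column player: with q = P(b1), equating I's and II's payoffs gives 7q − 3 = −2q + 1 ⇒ q = 4/9.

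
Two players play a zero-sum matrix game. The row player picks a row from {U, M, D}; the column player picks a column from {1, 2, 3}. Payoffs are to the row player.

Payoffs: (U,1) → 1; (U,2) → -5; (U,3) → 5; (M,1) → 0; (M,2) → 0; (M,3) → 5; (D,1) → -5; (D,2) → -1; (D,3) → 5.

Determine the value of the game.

Row minima: U → -5, M → 0, D → -5; maximin = 0.
Column maxima: 1 → 1, 2 → 0, 3 → 5; minimax = 0.
Since maximin = minimax = 0, there is a saddle point and the value is 0.

0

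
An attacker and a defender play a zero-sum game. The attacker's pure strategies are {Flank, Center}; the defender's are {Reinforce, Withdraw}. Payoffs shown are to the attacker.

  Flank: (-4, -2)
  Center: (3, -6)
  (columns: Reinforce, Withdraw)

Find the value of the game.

-30/11

Row minima: Flank → -4, Center → -6; maximin = -4.
Column maxima: Reinforce → 3, Withdraw → -2; minimax = -2.
-4 ≠ -2, so there is no saddle point; optimal play is mixed.
Let the attacker play Flank with probability p. Expected payoff against Reinforce: (-4)p + 3(1−p) = −7p + 3; against Withdraw: (-2)p + (-6)(1−p) = 4p − 6.
Setting these equal: −7p + 3 = 4p − 6 ⇒ −11p = -9 ⇒ p = 9/11, and the value is (-7)·(9/11) + 3 = -30/11.
For the defender: with q = P(Reinforce), equating Flank's and Center's payoffs gives −2q − 2 = 9q − 6 ⇒ q = 4/11.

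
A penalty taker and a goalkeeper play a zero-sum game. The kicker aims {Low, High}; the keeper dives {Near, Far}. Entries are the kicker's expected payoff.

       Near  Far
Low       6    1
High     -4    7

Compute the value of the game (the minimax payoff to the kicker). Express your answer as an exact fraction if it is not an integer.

Row minima: Low → 1, High → -4; maximin = 1.
Column maxima: Near → 6, Far → 7; minimax = 6.
1 ≠ 6, so there is no saddle point; optimal play is mixed.
Let the kicker play Low with probability p. Expected payoff against Near: 6p + (-4)(1−p) = 10p − 4; against Far: 1p + 7(1−p) = −6p + 7.
Setting these equal: 10p − 4 = −6p + 7 ⇒ 16p = 11 ⇒ p = 11/16, and the value is (10)·(11/16) − 4 = 23/8.
For the keeper: with q = P(Near), equating Low's and High's payoffs gives 5q + 1 = −11q + 7 ⇒ q = 3/8.

23/8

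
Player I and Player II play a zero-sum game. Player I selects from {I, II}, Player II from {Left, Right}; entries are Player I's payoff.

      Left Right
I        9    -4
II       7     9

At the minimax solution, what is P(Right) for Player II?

2/15

Row minima: I → -4, II → 7; maximin = 7.
Column maxima: Left → 9, Right → 9; minimax = 9.
7 ≠ 9, so there is no saddle point; optimal play is mixed.
Let Player I play I with probability p. Expected payoff against Left: 9p + 7(1−p) = 2p + 7; against Right: (-4)p + 9(1−p) = −13p + 9.
Setting these equal: 2p + 7 = −13p + 9 ⇒ 15p = 2 ⇒ p = 2/15, and the value is (2)·(2/15) + 7 = 109/15.
For Player II: with q = P(Left), equating I's and II's payoffs gives 13q − 4 = −2q + 9 ⇒ q = 13/15.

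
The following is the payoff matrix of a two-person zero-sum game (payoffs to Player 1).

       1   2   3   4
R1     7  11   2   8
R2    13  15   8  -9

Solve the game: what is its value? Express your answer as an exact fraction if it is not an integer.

82/23

Row minima: R1 → 2, R2 → -9; maximin = 2.
Column maxima: 1 → 13, 2 → 15, 3 → 8, 4 → 8; minimax = 8.
2 ≠ 8, so there is no saddle point; optimal play is mixed.
1 is strictly dominated by 3 (it gives Player 1 strictly more in every row), so Player 2 never plays it.
2 is strictly dominated by 3 (it gives Player 1 strictly more in every row), so Player 2 never plays it.
On the remaining 2×2 (R1, R2 vs 3, 4):
Let Player 1 play R1 with probability p. Expected payoff against 3: 2p + 8(1−p) = −6p + 8; against 4: 8p + (-9)(1−p) = 17p − 9.
Setting these equal: −6p + 8 = 17p − 9 ⇒ −23p = -17 ⇒ p = 17/23, and the value is (-6)·(17/23) + 8 = 82/23.
For Player 2: with q = P(3), equating R1's and R2's payoffs gives −6q + 8 = 17q − 9 ⇒ q = 17/23.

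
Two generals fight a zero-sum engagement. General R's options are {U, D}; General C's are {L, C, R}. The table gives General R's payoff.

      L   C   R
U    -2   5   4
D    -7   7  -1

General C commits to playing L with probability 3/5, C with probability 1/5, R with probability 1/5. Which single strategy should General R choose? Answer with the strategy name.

Expected payoff of U: (3/5)·(-2) + (1/5)·5 + (1/5)·4 = 3/5.
Expected payoff of D: (3/5)·(-7) + (1/5)·7 + (1/5)·(-1) = -3.
The largest is 3/5, so General R's best response is U.

U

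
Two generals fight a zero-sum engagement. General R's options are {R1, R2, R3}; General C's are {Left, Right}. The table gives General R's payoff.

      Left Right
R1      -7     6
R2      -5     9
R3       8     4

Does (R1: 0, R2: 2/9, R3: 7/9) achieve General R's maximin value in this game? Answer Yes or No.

Against Left this mix gives (2/9)·(-5) + (7/9)·8 = 46/9.
Against Right this mix gives (2/9)·9 + (7/9)·4 = 46/9.
All of General C's active replies (Left, Right) yield 46/9, and no column does worse for General R. The mix makes General C indifferent and guarantees 46/9, so it is optimal.

Yes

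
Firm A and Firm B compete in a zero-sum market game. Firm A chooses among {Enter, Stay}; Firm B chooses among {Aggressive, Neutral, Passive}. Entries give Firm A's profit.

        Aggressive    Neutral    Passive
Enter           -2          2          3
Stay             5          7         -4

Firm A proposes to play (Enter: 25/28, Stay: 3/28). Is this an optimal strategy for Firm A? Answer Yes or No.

No

Against Aggressive this mix gives (25/28)·(-2) + (3/28)·5 = -5/4.
Against Neutral this mix gives (25/28)·2 + (3/28)·7 = 71/28.
Against Passive this mix gives (25/28)·3 + (3/28)·(-4) = 9/4.
Firm B will play Aggressive, holding Firm A to -5/4. Shifting weight toward the row that does better against Aggressive would raise this floor (the equalizing mix achieves 1/2 against both Aggressive and Passive), so the proposed strategy is not optimal.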